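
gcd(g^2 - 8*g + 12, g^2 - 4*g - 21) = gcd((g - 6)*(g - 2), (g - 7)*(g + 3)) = 1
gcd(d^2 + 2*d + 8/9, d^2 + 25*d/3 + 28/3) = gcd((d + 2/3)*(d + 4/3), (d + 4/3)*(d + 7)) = d + 4/3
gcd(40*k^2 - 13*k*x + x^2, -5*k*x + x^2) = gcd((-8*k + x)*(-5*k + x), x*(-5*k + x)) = -5*k + x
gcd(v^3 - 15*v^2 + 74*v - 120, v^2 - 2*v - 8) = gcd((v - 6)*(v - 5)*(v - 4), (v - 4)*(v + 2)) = v - 4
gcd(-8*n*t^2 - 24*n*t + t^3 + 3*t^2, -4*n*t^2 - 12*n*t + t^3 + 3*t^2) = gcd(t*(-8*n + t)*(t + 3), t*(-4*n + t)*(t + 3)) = t^2 + 3*t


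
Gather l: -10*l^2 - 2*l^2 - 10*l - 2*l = -12*l^2 - 12*l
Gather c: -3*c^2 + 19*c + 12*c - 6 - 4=-3*c^2 + 31*c - 10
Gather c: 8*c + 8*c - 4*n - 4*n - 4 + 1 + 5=16*c - 8*n + 2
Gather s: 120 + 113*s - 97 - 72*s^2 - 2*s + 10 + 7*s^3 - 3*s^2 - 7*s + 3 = 7*s^3 - 75*s^2 + 104*s + 36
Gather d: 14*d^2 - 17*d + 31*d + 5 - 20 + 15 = 14*d^2 + 14*d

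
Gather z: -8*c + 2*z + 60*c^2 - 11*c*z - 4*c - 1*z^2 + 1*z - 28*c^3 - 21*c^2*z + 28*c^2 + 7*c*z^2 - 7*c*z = -28*c^3 + 88*c^2 - 12*c + z^2*(7*c - 1) + z*(-21*c^2 - 18*c + 3)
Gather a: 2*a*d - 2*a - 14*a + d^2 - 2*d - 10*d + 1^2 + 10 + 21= a*(2*d - 16) + d^2 - 12*d + 32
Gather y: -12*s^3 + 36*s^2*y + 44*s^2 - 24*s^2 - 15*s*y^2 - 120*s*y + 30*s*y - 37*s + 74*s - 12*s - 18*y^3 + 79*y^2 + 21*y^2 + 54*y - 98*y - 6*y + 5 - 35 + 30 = -12*s^3 + 20*s^2 + 25*s - 18*y^3 + y^2*(100 - 15*s) + y*(36*s^2 - 90*s - 50)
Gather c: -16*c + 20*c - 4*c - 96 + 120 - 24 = 0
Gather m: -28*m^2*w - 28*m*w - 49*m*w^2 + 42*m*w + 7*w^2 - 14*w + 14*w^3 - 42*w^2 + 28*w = -28*m^2*w + m*(-49*w^2 + 14*w) + 14*w^3 - 35*w^2 + 14*w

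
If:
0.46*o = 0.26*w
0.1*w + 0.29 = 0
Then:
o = -1.64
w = -2.90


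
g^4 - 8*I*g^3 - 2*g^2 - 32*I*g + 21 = (g - 7*I)*(g - 3*I)*(g + I)^2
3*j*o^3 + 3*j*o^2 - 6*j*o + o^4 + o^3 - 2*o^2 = o*(3*j + o)*(o - 1)*(o + 2)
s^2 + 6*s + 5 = (s + 1)*(s + 5)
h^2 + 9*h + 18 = (h + 3)*(h + 6)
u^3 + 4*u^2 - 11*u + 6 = (u - 1)^2*(u + 6)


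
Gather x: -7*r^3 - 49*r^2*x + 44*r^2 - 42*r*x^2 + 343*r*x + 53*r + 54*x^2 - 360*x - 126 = -7*r^3 + 44*r^2 + 53*r + x^2*(54 - 42*r) + x*(-49*r^2 + 343*r - 360) - 126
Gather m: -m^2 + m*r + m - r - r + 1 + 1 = -m^2 + m*(r + 1) - 2*r + 2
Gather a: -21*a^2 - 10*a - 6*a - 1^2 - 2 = -21*a^2 - 16*a - 3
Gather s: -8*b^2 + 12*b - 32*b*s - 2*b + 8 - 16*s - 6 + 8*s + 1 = -8*b^2 + 10*b + s*(-32*b - 8) + 3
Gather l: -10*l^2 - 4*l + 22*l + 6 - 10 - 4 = -10*l^2 + 18*l - 8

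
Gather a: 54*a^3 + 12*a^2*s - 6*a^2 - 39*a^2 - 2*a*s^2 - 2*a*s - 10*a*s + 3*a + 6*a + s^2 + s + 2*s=54*a^3 + a^2*(12*s - 45) + a*(-2*s^2 - 12*s + 9) + s^2 + 3*s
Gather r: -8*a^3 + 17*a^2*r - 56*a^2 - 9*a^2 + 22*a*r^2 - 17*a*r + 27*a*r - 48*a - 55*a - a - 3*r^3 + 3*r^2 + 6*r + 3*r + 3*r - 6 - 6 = -8*a^3 - 65*a^2 - 104*a - 3*r^3 + r^2*(22*a + 3) + r*(17*a^2 + 10*a + 12) - 12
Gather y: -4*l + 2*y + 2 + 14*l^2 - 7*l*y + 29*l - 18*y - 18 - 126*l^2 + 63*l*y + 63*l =-112*l^2 + 88*l + y*(56*l - 16) - 16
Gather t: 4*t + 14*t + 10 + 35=18*t + 45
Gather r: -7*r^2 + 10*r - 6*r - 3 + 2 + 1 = -7*r^2 + 4*r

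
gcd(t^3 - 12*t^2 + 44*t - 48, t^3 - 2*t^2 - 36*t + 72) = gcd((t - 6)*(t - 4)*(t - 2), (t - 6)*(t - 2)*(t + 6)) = t^2 - 8*t + 12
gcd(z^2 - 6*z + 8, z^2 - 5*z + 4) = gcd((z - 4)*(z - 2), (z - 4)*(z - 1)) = z - 4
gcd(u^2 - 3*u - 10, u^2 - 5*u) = u - 5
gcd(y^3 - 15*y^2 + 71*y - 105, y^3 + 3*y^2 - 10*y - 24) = y - 3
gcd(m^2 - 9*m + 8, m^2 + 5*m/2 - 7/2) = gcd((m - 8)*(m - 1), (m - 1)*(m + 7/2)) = m - 1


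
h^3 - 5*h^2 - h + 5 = (h - 5)*(h - 1)*(h + 1)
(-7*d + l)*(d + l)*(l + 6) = -7*d^2*l - 42*d^2 - 6*d*l^2 - 36*d*l + l^3 + 6*l^2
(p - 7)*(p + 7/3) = p^2 - 14*p/3 - 49/3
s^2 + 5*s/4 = s*(s + 5/4)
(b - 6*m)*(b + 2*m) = b^2 - 4*b*m - 12*m^2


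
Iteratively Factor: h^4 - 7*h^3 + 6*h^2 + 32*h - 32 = (h - 4)*(h^3 - 3*h^2 - 6*h + 8) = (h - 4)*(h + 2)*(h^2 - 5*h + 4) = (h - 4)*(h - 1)*(h + 2)*(h - 4)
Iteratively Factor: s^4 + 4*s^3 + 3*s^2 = (s)*(s^3 + 4*s^2 + 3*s) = s^2*(s^2 + 4*s + 3) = s^2*(s + 3)*(s + 1)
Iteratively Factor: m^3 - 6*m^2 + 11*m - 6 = (m - 1)*(m^2 - 5*m + 6) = (m - 3)*(m - 1)*(m - 2)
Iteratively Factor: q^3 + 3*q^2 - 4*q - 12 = (q + 2)*(q^2 + q - 6) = (q + 2)*(q + 3)*(q - 2)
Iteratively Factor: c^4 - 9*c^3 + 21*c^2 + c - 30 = (c - 5)*(c^3 - 4*c^2 + c + 6) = (c - 5)*(c - 2)*(c^2 - 2*c - 3) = (c - 5)*(c - 3)*(c - 2)*(c + 1)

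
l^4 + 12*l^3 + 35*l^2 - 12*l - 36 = (l - 1)*(l + 1)*(l + 6)^2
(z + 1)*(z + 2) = z^2 + 3*z + 2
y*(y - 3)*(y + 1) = y^3 - 2*y^2 - 3*y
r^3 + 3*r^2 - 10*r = r*(r - 2)*(r + 5)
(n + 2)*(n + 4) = n^2 + 6*n + 8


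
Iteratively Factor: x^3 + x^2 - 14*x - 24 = (x - 4)*(x^2 + 5*x + 6) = (x - 4)*(x + 3)*(x + 2)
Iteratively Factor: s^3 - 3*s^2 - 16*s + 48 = (s - 4)*(s^2 + s - 12) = (s - 4)*(s + 4)*(s - 3)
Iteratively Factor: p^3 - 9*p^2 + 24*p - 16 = (p - 1)*(p^2 - 8*p + 16) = (p - 4)*(p - 1)*(p - 4)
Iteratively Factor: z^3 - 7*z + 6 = (z - 2)*(z^2 + 2*z - 3) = (z - 2)*(z + 3)*(z - 1)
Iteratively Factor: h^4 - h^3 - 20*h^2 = (h + 4)*(h^3 - 5*h^2) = h*(h + 4)*(h^2 - 5*h) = h*(h - 5)*(h + 4)*(h)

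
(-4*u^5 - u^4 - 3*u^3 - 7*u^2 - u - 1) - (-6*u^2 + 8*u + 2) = -4*u^5 - u^4 - 3*u^3 - u^2 - 9*u - 3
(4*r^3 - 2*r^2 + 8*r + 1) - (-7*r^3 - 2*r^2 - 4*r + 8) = 11*r^3 + 12*r - 7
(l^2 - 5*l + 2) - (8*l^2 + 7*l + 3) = -7*l^2 - 12*l - 1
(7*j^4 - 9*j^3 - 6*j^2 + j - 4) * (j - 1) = 7*j^5 - 16*j^4 + 3*j^3 + 7*j^2 - 5*j + 4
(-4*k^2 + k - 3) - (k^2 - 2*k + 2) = -5*k^2 + 3*k - 5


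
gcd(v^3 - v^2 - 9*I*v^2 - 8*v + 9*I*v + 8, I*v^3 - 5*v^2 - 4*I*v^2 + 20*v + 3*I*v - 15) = v - 1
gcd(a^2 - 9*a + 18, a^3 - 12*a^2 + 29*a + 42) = a - 6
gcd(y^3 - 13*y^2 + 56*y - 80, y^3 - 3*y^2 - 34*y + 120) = y^2 - 9*y + 20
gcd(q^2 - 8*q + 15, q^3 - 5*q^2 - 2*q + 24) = q - 3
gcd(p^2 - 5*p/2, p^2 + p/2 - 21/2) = 1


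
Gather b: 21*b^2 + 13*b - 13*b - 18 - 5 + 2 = 21*b^2 - 21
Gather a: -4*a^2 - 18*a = -4*a^2 - 18*a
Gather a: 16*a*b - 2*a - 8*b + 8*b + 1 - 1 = a*(16*b - 2)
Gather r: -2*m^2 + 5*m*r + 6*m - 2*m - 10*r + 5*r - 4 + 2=-2*m^2 + 4*m + r*(5*m - 5) - 2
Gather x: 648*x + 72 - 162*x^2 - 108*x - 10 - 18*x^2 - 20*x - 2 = -180*x^2 + 520*x + 60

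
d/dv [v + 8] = 1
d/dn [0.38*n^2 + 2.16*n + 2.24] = 0.76*n + 2.16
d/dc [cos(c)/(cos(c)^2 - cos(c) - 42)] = (cos(c)^2 + 42)*sin(c)/(sin(c)^2 + cos(c) + 41)^2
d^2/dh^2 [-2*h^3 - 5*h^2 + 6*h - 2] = -12*h - 10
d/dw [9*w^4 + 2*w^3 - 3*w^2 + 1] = 6*w*(6*w^2 + w - 1)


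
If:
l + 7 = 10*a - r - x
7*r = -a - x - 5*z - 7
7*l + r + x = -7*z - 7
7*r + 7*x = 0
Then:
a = 3/5 - z/10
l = -z - 1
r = -49*z/60 - 19/15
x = 49*z/60 + 19/15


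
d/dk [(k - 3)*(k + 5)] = 2*k + 2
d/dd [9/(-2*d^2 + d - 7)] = 9*(4*d - 1)/(2*d^2 - d + 7)^2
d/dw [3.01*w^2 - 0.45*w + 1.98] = 6.02*w - 0.45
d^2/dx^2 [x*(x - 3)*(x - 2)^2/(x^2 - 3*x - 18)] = 2*(x^6 - 9*x^5 - 27*x^4 + 279*x^3 + 1674*x^2 - 7452*x + 5832)/(x^6 - 9*x^5 - 27*x^4 + 297*x^3 + 486*x^2 - 2916*x - 5832)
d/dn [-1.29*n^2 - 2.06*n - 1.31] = -2.58*n - 2.06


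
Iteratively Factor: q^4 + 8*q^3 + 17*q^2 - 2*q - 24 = (q + 2)*(q^3 + 6*q^2 + 5*q - 12) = (q - 1)*(q + 2)*(q^2 + 7*q + 12) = (q - 1)*(q + 2)*(q + 3)*(q + 4)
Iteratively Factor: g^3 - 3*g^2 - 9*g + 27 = (g - 3)*(g^2 - 9) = (g - 3)^2*(g + 3)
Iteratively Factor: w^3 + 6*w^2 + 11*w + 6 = (w + 2)*(w^2 + 4*w + 3) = (w + 2)*(w + 3)*(w + 1)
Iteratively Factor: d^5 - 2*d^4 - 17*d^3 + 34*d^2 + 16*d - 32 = (d - 2)*(d^4 - 17*d^2 + 16) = (d - 2)*(d + 4)*(d^3 - 4*d^2 - d + 4) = (d - 4)*(d - 2)*(d + 4)*(d^2 - 1) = (d - 4)*(d - 2)*(d + 1)*(d + 4)*(d - 1)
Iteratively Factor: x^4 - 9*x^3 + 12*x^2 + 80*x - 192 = (x - 4)*(x^3 - 5*x^2 - 8*x + 48) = (x - 4)^2*(x^2 - x - 12) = (x - 4)^2*(x + 3)*(x - 4)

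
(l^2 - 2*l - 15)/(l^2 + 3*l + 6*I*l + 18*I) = (l - 5)/(l + 6*I)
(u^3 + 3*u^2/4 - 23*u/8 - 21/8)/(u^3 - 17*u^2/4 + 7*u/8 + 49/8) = (2*u + 3)/(2*u - 7)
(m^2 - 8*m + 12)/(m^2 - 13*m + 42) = (m - 2)/(m - 7)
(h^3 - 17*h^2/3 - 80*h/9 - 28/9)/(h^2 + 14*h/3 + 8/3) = (3*h^2 - 19*h - 14)/(3*(h + 4))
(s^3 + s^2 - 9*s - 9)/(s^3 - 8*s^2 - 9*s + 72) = (s + 1)/(s - 8)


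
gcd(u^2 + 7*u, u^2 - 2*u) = u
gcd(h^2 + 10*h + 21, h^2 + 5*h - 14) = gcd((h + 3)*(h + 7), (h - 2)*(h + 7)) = h + 7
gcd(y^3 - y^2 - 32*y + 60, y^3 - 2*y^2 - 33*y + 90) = y^2 + y - 30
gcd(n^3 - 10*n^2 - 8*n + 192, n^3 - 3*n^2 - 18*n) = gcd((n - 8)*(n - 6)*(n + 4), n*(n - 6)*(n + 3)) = n - 6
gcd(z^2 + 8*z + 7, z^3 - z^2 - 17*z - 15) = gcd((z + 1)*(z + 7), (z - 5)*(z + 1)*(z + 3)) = z + 1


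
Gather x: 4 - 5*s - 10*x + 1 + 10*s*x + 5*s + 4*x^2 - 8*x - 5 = 4*x^2 + x*(10*s - 18)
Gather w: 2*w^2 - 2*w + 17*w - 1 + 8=2*w^2 + 15*w + 7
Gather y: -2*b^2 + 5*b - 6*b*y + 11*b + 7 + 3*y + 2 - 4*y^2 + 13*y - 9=-2*b^2 + 16*b - 4*y^2 + y*(16 - 6*b)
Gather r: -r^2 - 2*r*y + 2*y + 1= -r^2 - 2*r*y + 2*y + 1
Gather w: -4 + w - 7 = w - 11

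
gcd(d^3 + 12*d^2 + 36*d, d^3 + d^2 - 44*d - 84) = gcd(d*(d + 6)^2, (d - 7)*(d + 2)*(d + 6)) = d + 6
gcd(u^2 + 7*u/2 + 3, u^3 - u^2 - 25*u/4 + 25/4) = 1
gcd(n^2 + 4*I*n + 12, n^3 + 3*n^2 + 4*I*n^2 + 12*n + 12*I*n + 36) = n^2 + 4*I*n + 12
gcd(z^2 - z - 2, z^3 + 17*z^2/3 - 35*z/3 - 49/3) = z + 1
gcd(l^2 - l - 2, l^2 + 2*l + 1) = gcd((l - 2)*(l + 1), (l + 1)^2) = l + 1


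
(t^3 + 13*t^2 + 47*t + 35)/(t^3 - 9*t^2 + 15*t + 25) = (t^2 + 12*t + 35)/(t^2 - 10*t + 25)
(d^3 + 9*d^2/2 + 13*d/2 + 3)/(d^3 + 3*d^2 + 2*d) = (d + 3/2)/d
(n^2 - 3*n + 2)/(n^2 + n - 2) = (n - 2)/(n + 2)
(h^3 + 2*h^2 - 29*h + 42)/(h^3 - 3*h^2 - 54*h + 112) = (h - 3)/(h - 8)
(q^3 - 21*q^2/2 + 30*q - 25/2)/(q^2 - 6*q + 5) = (2*q^2 - 11*q + 5)/(2*(q - 1))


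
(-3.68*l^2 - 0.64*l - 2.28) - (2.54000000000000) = -3.68*l^2 - 0.64*l - 4.82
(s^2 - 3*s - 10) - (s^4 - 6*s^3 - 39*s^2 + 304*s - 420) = -s^4 + 6*s^3 + 40*s^2 - 307*s + 410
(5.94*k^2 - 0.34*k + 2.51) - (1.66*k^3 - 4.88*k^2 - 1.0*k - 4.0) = -1.66*k^3 + 10.82*k^2 + 0.66*k + 6.51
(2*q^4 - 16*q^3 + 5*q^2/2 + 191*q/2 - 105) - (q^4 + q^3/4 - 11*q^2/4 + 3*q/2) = q^4 - 65*q^3/4 + 21*q^2/4 + 94*q - 105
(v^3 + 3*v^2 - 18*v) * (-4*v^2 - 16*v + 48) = -4*v^5 - 28*v^4 + 72*v^3 + 432*v^2 - 864*v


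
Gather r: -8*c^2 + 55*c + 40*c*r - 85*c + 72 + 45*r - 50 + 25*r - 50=-8*c^2 - 30*c + r*(40*c + 70) - 28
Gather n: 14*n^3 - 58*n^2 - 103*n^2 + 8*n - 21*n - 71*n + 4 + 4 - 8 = 14*n^3 - 161*n^2 - 84*n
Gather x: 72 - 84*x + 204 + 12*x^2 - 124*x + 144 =12*x^2 - 208*x + 420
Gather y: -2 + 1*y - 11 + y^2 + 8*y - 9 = y^2 + 9*y - 22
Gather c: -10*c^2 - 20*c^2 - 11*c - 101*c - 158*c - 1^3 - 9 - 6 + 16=-30*c^2 - 270*c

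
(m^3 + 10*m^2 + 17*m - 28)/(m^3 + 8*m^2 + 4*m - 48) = (m^2 + 6*m - 7)/(m^2 + 4*m - 12)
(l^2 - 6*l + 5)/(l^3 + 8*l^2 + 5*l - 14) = (l - 5)/(l^2 + 9*l + 14)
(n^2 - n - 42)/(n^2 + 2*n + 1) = (n^2 - n - 42)/(n^2 + 2*n + 1)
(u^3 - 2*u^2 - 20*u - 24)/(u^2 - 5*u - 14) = (u^2 - 4*u - 12)/(u - 7)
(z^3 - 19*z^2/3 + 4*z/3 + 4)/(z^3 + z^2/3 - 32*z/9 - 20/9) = 3*(z^2 - 7*z + 6)/(3*z^2 - z - 10)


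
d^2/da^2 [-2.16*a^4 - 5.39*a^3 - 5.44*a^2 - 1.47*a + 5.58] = -25.92*a^2 - 32.34*a - 10.88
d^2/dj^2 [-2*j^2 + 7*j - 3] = -4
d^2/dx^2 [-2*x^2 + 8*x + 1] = -4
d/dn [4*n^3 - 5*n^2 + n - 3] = 12*n^2 - 10*n + 1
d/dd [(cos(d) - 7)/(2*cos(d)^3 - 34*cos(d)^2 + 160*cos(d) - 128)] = (cos(d)^2 - 11*cos(d) + 31)*sin(d)/((cos(d) - 8)^3*(cos(d) - 1)^2)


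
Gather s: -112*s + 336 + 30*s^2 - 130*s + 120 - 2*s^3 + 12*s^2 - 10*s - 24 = -2*s^3 + 42*s^2 - 252*s + 432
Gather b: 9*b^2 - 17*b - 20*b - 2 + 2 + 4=9*b^2 - 37*b + 4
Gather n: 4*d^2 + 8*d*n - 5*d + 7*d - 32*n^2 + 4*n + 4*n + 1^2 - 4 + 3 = 4*d^2 + 2*d - 32*n^2 + n*(8*d + 8)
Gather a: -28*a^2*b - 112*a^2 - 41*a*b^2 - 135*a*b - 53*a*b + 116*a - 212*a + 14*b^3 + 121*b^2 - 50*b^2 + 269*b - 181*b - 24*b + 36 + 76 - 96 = a^2*(-28*b - 112) + a*(-41*b^2 - 188*b - 96) + 14*b^3 + 71*b^2 + 64*b + 16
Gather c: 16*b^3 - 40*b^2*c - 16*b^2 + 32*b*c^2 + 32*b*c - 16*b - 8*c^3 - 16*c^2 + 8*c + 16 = 16*b^3 - 16*b^2 - 16*b - 8*c^3 + c^2*(32*b - 16) + c*(-40*b^2 + 32*b + 8) + 16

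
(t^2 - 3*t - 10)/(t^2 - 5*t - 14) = (t - 5)/(t - 7)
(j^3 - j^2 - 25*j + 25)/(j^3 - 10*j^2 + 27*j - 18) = (j^2 - 25)/(j^2 - 9*j + 18)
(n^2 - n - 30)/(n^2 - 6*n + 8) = (n^2 - n - 30)/(n^2 - 6*n + 8)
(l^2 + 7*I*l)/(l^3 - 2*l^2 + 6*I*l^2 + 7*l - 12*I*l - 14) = l/(l^2 - l*(2 + I) + 2*I)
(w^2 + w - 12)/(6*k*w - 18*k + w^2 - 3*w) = (w + 4)/(6*k + w)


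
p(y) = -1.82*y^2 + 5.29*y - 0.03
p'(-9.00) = 38.05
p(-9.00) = -195.06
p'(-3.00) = 16.21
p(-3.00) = -32.28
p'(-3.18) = 16.87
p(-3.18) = -35.26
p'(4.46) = -10.94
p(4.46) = -12.64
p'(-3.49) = 17.99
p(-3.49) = -40.66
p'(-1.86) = 12.06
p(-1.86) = -16.17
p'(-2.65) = 14.94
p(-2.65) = -26.83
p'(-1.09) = 9.26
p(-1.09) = -7.96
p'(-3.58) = 18.32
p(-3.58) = -42.29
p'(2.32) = -3.15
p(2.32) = 2.45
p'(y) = 5.29 - 3.64*y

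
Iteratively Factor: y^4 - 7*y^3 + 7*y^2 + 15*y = (y - 3)*(y^3 - 4*y^2 - 5*y) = y*(y - 3)*(y^2 - 4*y - 5) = y*(y - 3)*(y + 1)*(y - 5)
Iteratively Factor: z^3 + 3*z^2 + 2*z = (z + 1)*(z^2 + 2*z) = (z + 1)*(z + 2)*(z)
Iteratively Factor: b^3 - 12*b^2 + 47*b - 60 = (b - 5)*(b^2 - 7*b + 12) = (b - 5)*(b - 3)*(b - 4)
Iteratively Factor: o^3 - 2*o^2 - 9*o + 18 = (o - 2)*(o^2 - 9) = (o - 2)*(o + 3)*(o - 3)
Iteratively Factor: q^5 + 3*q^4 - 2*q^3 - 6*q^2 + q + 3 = (q + 1)*(q^4 + 2*q^3 - 4*q^2 - 2*q + 3) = (q - 1)*(q + 1)*(q^3 + 3*q^2 - q - 3) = (q - 1)*(q + 1)*(q + 3)*(q^2 - 1) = (q - 1)^2*(q + 1)*(q + 3)*(q + 1)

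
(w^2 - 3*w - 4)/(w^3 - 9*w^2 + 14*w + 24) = 1/(w - 6)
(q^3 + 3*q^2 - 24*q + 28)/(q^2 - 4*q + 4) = q + 7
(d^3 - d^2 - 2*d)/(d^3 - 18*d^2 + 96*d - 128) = d*(d + 1)/(d^2 - 16*d + 64)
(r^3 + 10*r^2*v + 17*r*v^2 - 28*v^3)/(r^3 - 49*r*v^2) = (r^2 + 3*r*v - 4*v^2)/(r*(r - 7*v))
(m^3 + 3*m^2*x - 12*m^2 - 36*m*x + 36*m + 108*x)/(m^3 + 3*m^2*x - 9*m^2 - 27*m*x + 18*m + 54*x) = (m - 6)/(m - 3)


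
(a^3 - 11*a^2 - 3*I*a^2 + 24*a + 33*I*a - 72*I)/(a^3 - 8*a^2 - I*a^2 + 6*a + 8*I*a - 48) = (a - 3)/(a + 2*I)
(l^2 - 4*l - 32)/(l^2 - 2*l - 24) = (l - 8)/(l - 6)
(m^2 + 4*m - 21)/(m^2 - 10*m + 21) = (m + 7)/(m - 7)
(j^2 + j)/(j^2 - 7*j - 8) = j/(j - 8)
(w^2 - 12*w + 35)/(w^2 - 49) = (w - 5)/(w + 7)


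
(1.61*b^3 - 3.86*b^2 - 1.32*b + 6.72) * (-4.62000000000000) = -7.4382*b^3 + 17.8332*b^2 + 6.0984*b - 31.0464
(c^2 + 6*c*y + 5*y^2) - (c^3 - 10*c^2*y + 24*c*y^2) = -c^3 + 10*c^2*y + c^2 - 24*c*y^2 + 6*c*y + 5*y^2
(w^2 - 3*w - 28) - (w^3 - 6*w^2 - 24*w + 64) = -w^3 + 7*w^2 + 21*w - 92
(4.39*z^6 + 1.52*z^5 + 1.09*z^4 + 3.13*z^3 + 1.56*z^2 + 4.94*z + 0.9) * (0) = 0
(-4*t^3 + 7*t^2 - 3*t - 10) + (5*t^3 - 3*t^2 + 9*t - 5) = t^3 + 4*t^2 + 6*t - 15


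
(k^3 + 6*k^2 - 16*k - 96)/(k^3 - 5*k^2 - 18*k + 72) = (k^2 + 2*k - 24)/(k^2 - 9*k + 18)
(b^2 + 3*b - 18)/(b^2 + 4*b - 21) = (b + 6)/(b + 7)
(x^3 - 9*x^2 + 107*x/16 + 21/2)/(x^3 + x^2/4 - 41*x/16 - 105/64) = 4*(x - 8)/(4*x + 5)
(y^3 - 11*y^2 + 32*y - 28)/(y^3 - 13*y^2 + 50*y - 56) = (y - 2)/(y - 4)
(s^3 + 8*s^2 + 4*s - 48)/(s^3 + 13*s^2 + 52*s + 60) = (s^2 + 2*s - 8)/(s^2 + 7*s + 10)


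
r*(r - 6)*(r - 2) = r^3 - 8*r^2 + 12*r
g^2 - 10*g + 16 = (g - 8)*(g - 2)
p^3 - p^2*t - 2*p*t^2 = p*(p - 2*t)*(p + t)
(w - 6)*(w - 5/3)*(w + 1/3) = w^3 - 22*w^2/3 + 67*w/9 + 10/3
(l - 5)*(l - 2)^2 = l^3 - 9*l^2 + 24*l - 20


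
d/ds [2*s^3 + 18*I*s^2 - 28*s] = 6*s^2 + 36*I*s - 28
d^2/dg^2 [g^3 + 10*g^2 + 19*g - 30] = 6*g + 20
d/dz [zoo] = 0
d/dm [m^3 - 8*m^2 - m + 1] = 3*m^2 - 16*m - 1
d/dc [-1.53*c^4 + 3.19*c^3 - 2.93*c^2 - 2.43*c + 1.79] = -6.12*c^3 + 9.57*c^2 - 5.86*c - 2.43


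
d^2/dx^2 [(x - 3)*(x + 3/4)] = 2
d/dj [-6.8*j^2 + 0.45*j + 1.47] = 0.45 - 13.6*j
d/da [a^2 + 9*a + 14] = 2*a + 9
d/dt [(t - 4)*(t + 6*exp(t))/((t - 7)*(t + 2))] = (6*t^3*exp(t) - 60*t^2*exp(t) - t^2 + 84*t*exp(t) - 28*t + 132*exp(t) + 56)/(t^4 - 10*t^3 - 3*t^2 + 140*t + 196)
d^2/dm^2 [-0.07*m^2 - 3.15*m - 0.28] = -0.140000000000000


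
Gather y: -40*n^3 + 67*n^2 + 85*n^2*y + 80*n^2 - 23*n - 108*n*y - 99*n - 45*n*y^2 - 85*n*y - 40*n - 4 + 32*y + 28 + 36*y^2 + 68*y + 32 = -40*n^3 + 147*n^2 - 162*n + y^2*(36 - 45*n) + y*(85*n^2 - 193*n + 100) + 56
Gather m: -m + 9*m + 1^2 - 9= 8*m - 8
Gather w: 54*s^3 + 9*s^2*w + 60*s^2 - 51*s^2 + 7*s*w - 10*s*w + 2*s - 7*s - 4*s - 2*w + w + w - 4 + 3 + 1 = 54*s^3 + 9*s^2 - 9*s + w*(9*s^2 - 3*s)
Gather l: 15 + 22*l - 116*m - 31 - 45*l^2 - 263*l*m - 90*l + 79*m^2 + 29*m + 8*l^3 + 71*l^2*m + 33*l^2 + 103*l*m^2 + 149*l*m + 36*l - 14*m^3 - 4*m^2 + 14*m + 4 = 8*l^3 + l^2*(71*m - 12) + l*(103*m^2 - 114*m - 32) - 14*m^3 + 75*m^2 - 73*m - 12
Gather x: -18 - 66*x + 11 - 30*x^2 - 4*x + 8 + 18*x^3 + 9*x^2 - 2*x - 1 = 18*x^3 - 21*x^2 - 72*x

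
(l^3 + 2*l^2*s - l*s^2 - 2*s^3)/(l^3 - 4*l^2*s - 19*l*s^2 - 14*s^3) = (-l + s)/(-l + 7*s)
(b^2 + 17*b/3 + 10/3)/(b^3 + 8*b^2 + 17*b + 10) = (b + 2/3)/(b^2 + 3*b + 2)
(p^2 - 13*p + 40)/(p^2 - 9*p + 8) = (p - 5)/(p - 1)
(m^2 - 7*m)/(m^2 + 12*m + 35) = m*(m - 7)/(m^2 + 12*m + 35)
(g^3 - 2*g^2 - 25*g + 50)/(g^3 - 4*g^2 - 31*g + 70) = (g - 5)/(g - 7)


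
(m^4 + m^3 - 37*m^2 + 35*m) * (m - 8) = m^5 - 7*m^4 - 45*m^3 + 331*m^2 - 280*m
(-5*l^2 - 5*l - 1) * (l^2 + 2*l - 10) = -5*l^4 - 15*l^3 + 39*l^2 + 48*l + 10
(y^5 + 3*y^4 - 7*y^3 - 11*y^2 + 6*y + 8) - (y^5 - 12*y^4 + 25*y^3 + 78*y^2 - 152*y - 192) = 15*y^4 - 32*y^3 - 89*y^2 + 158*y + 200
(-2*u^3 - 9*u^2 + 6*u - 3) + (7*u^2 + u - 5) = -2*u^3 - 2*u^2 + 7*u - 8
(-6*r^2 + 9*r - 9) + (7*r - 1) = -6*r^2 + 16*r - 10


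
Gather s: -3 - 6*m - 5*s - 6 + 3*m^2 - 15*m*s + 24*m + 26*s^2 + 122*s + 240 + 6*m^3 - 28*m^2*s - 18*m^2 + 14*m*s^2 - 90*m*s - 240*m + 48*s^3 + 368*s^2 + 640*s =6*m^3 - 15*m^2 - 222*m + 48*s^3 + s^2*(14*m + 394) + s*(-28*m^2 - 105*m + 757) + 231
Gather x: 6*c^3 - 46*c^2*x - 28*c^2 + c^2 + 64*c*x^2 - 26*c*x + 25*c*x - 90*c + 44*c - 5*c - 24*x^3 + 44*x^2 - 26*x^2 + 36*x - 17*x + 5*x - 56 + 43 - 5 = 6*c^3 - 27*c^2 - 51*c - 24*x^3 + x^2*(64*c + 18) + x*(-46*c^2 - c + 24) - 18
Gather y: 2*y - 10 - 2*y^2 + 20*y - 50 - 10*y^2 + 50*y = -12*y^2 + 72*y - 60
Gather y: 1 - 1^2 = 0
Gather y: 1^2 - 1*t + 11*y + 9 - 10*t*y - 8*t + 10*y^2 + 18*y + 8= -9*t + 10*y^2 + y*(29 - 10*t) + 18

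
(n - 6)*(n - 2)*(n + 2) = n^3 - 6*n^2 - 4*n + 24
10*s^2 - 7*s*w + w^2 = (-5*s + w)*(-2*s + w)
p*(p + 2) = p^2 + 2*p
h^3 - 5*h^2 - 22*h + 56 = (h - 7)*(h - 2)*(h + 4)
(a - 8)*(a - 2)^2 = a^3 - 12*a^2 + 36*a - 32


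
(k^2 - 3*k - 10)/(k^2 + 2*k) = (k - 5)/k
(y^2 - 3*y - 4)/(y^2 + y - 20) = (y + 1)/(y + 5)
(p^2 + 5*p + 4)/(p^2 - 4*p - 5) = (p + 4)/(p - 5)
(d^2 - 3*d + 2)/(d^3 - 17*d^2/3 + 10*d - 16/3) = 3/(3*d - 8)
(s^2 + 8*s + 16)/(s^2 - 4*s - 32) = (s + 4)/(s - 8)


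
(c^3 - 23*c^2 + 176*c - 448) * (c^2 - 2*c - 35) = c^5 - 25*c^4 + 187*c^3 + 5*c^2 - 5264*c + 15680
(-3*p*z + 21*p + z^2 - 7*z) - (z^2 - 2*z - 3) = -3*p*z + 21*p - 5*z + 3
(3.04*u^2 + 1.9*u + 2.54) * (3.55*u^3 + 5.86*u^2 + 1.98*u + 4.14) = 10.792*u^5 + 24.5594*u^4 + 26.1702*u^3 + 31.232*u^2 + 12.8952*u + 10.5156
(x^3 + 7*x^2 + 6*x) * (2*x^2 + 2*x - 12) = 2*x^5 + 16*x^4 + 14*x^3 - 72*x^2 - 72*x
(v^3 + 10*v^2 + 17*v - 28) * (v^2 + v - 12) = v^5 + 11*v^4 + 15*v^3 - 131*v^2 - 232*v + 336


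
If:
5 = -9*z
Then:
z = -5/9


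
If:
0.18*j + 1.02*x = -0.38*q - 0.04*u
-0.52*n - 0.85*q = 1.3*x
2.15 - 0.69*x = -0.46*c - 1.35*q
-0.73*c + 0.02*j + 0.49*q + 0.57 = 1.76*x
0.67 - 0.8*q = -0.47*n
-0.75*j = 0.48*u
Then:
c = -2.13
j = -7.80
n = -2.01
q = -0.34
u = 12.19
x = 1.03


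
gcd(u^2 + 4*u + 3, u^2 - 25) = 1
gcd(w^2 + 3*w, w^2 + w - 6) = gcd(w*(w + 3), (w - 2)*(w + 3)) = w + 3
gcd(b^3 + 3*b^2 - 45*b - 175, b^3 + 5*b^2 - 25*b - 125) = b^2 + 10*b + 25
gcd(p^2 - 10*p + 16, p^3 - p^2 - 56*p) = p - 8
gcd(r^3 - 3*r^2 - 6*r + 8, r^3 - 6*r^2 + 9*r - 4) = r^2 - 5*r + 4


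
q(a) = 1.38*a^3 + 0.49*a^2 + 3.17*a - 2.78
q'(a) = 4.14*a^2 + 0.98*a + 3.17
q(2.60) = 33.03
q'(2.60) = 33.70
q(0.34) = -1.59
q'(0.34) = 3.98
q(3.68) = 84.30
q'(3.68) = 62.84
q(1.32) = 5.43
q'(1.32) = 11.68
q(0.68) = 0.04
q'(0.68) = 5.75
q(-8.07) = -721.72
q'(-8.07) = 264.88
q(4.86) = 182.61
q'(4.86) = 105.72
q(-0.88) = -6.13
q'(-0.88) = 5.51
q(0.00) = -2.78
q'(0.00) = 3.17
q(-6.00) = -302.24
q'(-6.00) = 146.33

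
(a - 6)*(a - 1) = a^2 - 7*a + 6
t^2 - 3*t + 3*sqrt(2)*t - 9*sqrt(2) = (t - 3)*(t + 3*sqrt(2))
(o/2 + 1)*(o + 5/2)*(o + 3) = o^3/2 + 15*o^2/4 + 37*o/4 + 15/2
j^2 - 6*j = j*(j - 6)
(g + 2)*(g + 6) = g^2 + 8*g + 12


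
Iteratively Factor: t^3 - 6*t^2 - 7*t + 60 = (t - 5)*(t^2 - t - 12) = (t - 5)*(t - 4)*(t + 3)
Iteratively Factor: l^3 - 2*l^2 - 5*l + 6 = (l + 2)*(l^2 - 4*l + 3) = (l - 1)*(l + 2)*(l - 3)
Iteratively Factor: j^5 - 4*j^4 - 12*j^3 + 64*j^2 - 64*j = (j + 4)*(j^4 - 8*j^3 + 20*j^2 - 16*j) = j*(j + 4)*(j^3 - 8*j^2 + 20*j - 16) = j*(j - 2)*(j + 4)*(j^2 - 6*j + 8) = j*(j - 4)*(j - 2)*(j + 4)*(j - 2)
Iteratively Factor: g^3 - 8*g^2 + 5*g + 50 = (g - 5)*(g^2 - 3*g - 10) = (g - 5)^2*(g + 2)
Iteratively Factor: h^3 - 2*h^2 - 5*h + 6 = (h + 2)*(h^2 - 4*h + 3) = (h - 1)*(h + 2)*(h - 3)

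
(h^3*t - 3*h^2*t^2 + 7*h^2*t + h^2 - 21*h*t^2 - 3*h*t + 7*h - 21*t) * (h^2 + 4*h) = h^5*t - 3*h^4*t^2 + 11*h^4*t + h^4 - 33*h^3*t^2 + 25*h^3*t + 11*h^3 - 84*h^2*t^2 - 33*h^2*t + 28*h^2 - 84*h*t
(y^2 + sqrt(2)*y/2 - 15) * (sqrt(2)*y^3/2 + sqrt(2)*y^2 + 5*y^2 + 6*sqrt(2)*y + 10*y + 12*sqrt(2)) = sqrt(2)*y^5/2 + sqrt(2)*y^4 + 11*y^4/2 + sqrt(2)*y^3 + 11*y^3 - 69*y^2 + 2*sqrt(2)*y^2 - 138*y - 90*sqrt(2)*y - 180*sqrt(2)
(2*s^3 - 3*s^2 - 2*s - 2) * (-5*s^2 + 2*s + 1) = -10*s^5 + 19*s^4 + 6*s^3 + 3*s^2 - 6*s - 2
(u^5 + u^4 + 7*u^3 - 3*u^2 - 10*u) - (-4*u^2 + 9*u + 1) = u^5 + u^4 + 7*u^3 + u^2 - 19*u - 1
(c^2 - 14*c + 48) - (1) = c^2 - 14*c + 47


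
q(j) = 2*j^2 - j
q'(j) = 4*j - 1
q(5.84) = 62.37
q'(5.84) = 22.36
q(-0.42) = 0.77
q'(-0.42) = -2.68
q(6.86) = 87.26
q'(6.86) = 26.44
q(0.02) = -0.02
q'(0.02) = -0.92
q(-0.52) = 1.06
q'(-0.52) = -3.08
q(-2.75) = 17.88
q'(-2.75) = -12.00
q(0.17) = -0.11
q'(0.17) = -0.32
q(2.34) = 8.61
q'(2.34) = 8.36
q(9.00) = 153.00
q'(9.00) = 35.00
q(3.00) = 15.00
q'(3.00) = 11.00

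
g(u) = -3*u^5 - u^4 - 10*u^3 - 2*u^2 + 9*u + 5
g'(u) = -15*u^4 - 4*u^3 - 30*u^2 - 4*u + 9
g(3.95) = -3735.13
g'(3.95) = -4372.96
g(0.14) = 6.19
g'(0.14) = 7.84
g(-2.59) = 446.65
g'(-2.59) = -787.37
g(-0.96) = 4.96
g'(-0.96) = -24.01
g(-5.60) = 17186.54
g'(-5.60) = -14958.68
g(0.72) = 5.86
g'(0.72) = -14.96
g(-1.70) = 67.29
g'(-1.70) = -176.53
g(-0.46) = 1.43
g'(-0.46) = 4.21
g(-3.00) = 878.00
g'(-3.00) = -1356.00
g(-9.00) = 177638.00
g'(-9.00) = -97884.00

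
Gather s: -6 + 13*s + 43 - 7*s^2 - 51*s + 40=-7*s^2 - 38*s + 77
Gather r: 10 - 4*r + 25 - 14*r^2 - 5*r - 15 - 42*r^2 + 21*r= -56*r^2 + 12*r + 20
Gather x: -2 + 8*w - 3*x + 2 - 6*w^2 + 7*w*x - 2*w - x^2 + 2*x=-6*w^2 + 6*w - x^2 + x*(7*w - 1)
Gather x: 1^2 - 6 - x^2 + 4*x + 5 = -x^2 + 4*x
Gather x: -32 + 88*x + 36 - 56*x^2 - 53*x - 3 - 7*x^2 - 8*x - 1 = -63*x^2 + 27*x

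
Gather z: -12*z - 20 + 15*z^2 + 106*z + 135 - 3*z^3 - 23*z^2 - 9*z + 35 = -3*z^3 - 8*z^2 + 85*z + 150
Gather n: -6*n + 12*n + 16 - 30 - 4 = 6*n - 18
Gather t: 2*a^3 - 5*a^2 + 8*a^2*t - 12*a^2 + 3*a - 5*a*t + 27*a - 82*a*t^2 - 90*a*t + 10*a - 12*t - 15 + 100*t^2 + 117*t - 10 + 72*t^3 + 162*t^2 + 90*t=2*a^3 - 17*a^2 + 40*a + 72*t^3 + t^2*(262 - 82*a) + t*(8*a^2 - 95*a + 195) - 25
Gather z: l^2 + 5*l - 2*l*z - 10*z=l^2 + 5*l + z*(-2*l - 10)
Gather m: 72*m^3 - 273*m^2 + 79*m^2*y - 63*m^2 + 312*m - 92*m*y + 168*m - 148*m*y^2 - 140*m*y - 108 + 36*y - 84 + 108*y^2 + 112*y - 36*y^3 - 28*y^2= 72*m^3 + m^2*(79*y - 336) + m*(-148*y^2 - 232*y + 480) - 36*y^3 + 80*y^2 + 148*y - 192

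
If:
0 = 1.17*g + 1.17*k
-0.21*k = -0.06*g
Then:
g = 0.00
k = 0.00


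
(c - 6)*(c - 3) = c^2 - 9*c + 18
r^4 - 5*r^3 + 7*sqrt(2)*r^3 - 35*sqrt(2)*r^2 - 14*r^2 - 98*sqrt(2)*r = r*(r - 7)*(r + 2)*(r + 7*sqrt(2))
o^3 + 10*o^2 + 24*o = o*(o + 4)*(o + 6)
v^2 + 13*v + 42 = (v + 6)*(v + 7)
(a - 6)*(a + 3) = a^2 - 3*a - 18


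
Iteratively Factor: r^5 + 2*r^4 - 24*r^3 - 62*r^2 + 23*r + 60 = (r - 1)*(r^4 + 3*r^3 - 21*r^2 - 83*r - 60) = (r - 1)*(r + 3)*(r^3 - 21*r - 20) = (r - 1)*(r + 1)*(r + 3)*(r^2 - r - 20) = (r - 1)*(r + 1)*(r + 3)*(r + 4)*(r - 5)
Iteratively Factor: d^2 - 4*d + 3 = (d - 3)*(d - 1)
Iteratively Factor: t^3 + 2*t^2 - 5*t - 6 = (t + 1)*(t^2 + t - 6) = (t + 1)*(t + 3)*(t - 2)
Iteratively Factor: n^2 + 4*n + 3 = (n + 1)*(n + 3)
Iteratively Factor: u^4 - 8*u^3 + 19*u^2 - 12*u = (u - 1)*(u^3 - 7*u^2 + 12*u) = (u - 4)*(u - 1)*(u^2 - 3*u) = u*(u - 4)*(u - 1)*(u - 3)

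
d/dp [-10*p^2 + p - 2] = 1 - 20*p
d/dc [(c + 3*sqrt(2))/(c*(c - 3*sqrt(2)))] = (-c^2 - 6*sqrt(2)*c + 18)/(c^2*(c^2 - 6*sqrt(2)*c + 18))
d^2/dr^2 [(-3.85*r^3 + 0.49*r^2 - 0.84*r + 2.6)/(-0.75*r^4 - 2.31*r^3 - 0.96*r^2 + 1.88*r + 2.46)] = (4.33125000000001*r^9 - 1.65375*r^8 - 16.05555*r^7 + 48.434502*r^6 + 157.893624*r^5 + 46.171872*r^4 - 33.100108*r^3 + 152.977104*r^2 + 91.200744*r - 44.359432)/(0.421875*r^12 + 3.898125*r^11 + 13.626225*r^10 + 19.133091*r^9 - 6.252282*r^8 - 57.402216*r^7 - 66.18501*r^6 + 7.375392*r^5 + 81.093492*r^4 + 61.931764*r^3 - 8.655264*r^2 - 34.131024*r - 14.886936)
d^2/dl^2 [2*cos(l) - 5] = -2*cos(l)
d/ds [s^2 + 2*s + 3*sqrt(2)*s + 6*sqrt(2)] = 2*s + 2 + 3*sqrt(2)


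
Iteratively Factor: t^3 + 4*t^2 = (t + 4)*(t^2) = t*(t + 4)*(t)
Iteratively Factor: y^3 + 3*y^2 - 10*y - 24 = (y + 2)*(y^2 + y - 12) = (y + 2)*(y + 4)*(y - 3)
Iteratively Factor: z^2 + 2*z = (z + 2)*(z)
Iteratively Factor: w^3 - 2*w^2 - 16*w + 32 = (w - 2)*(w^2 - 16) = (w - 4)*(w - 2)*(w + 4)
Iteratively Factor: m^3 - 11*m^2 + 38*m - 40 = (m - 4)*(m^2 - 7*m + 10) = (m - 4)*(m - 2)*(m - 5)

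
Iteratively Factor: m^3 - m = (m + 1)*(m^2 - m) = (m - 1)*(m + 1)*(m)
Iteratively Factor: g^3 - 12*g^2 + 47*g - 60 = (g - 3)*(g^2 - 9*g + 20) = (g - 4)*(g - 3)*(g - 5)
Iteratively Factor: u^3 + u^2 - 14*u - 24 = (u + 3)*(u^2 - 2*u - 8) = (u + 2)*(u + 3)*(u - 4)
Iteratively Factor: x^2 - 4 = (x + 2)*(x - 2)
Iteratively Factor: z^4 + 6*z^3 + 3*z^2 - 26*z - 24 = (z - 2)*(z^3 + 8*z^2 + 19*z + 12) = (z - 2)*(z + 4)*(z^2 + 4*z + 3) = (z - 2)*(z + 3)*(z + 4)*(z + 1)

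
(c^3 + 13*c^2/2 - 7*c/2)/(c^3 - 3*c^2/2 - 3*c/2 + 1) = c*(c + 7)/(c^2 - c - 2)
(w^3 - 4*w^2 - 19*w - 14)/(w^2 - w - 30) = (-w^3 + 4*w^2 + 19*w + 14)/(-w^2 + w + 30)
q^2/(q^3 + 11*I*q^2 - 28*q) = q/(q^2 + 11*I*q - 28)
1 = 1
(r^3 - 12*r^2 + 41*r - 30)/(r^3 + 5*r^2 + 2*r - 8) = (r^2 - 11*r + 30)/(r^2 + 6*r + 8)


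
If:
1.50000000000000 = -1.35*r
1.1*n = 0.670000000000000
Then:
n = 0.61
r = -1.11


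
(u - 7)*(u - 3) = u^2 - 10*u + 21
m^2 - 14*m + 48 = (m - 8)*(m - 6)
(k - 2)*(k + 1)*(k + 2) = k^3 + k^2 - 4*k - 4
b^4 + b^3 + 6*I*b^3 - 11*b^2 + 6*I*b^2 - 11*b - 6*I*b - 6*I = (b + 1)*(b + I)*(b + 2*I)*(b + 3*I)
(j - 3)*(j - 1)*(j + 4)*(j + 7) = j^4 + 7*j^3 - 13*j^2 - 79*j + 84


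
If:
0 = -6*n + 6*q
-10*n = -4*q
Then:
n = 0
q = 0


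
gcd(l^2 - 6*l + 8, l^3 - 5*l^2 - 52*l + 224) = l - 4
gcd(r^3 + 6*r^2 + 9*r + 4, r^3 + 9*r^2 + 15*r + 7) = r^2 + 2*r + 1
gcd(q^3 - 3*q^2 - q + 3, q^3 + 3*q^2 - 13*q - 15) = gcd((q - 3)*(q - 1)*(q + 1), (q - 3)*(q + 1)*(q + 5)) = q^2 - 2*q - 3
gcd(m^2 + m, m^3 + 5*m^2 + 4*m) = m^2 + m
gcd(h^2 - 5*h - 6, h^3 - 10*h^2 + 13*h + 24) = h + 1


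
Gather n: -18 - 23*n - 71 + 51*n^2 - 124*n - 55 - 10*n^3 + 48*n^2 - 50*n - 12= -10*n^3 + 99*n^2 - 197*n - 156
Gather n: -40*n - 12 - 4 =-40*n - 16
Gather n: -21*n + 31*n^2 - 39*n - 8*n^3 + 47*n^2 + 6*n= -8*n^3 + 78*n^2 - 54*n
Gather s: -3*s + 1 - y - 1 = -3*s - y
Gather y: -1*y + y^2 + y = y^2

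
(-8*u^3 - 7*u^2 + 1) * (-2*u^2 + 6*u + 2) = 16*u^5 - 34*u^4 - 58*u^3 - 16*u^2 + 6*u + 2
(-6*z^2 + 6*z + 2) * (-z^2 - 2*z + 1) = 6*z^4 + 6*z^3 - 20*z^2 + 2*z + 2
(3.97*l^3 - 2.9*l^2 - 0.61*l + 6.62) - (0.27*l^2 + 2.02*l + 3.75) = 3.97*l^3 - 3.17*l^2 - 2.63*l + 2.87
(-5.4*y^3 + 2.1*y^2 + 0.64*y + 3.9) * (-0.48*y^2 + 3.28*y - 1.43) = 2.592*y^5 - 18.72*y^4 + 14.3028*y^3 - 2.7758*y^2 + 11.8768*y - 5.577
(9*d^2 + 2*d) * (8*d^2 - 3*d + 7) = 72*d^4 - 11*d^3 + 57*d^2 + 14*d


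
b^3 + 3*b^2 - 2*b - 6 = (b + 3)*(b - sqrt(2))*(b + sqrt(2))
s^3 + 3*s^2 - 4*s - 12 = (s - 2)*(s + 2)*(s + 3)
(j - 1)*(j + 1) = j^2 - 1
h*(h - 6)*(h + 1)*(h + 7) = h^4 + 2*h^3 - 41*h^2 - 42*h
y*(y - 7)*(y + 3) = y^3 - 4*y^2 - 21*y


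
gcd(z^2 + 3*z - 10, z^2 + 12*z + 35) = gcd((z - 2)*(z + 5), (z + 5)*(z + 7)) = z + 5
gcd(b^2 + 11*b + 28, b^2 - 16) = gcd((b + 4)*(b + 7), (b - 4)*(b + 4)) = b + 4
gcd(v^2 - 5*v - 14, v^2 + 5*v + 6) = v + 2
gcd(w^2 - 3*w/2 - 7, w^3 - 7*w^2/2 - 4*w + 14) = w^2 - 3*w/2 - 7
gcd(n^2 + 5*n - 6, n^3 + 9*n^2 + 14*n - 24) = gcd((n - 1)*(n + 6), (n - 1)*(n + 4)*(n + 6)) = n^2 + 5*n - 6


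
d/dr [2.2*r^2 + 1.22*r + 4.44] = 4.4*r + 1.22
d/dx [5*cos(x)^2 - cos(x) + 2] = (1 - 10*cos(x))*sin(x)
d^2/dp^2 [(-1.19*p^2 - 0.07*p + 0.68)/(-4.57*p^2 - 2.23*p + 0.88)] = (2.8421709430404e-14*p^4 - 21.330932*p^3 - 56.496168*p^2 - 39.890616*p - 10.114712)/(95.443993*p^6 + 139.719981*p^5 + 13.042323*p^4 - 42.719441*p^3 - 2.511432*p^2 + 5.180736*p - 0.681472)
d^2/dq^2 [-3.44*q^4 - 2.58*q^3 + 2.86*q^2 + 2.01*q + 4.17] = -41.28*q^2 - 15.48*q + 5.72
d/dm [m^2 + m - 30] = 2*m + 1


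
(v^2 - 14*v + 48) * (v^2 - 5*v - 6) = v^4 - 19*v^3 + 112*v^2 - 156*v - 288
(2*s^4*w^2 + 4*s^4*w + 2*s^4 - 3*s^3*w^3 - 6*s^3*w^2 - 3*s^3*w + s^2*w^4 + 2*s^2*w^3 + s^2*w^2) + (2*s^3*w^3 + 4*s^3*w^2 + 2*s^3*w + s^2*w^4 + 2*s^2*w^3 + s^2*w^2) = 2*s^4*w^2 + 4*s^4*w + 2*s^4 - s^3*w^3 - 2*s^3*w^2 - s^3*w + 2*s^2*w^4 + 4*s^2*w^3 + 2*s^2*w^2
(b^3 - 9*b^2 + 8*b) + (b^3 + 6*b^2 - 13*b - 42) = 2*b^3 - 3*b^2 - 5*b - 42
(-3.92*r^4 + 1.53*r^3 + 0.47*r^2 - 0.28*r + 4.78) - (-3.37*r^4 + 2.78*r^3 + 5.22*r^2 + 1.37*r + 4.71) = -0.55*r^4 - 1.25*r^3 - 4.75*r^2 - 1.65*r + 0.0700000000000003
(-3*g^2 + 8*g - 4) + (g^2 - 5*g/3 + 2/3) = -2*g^2 + 19*g/3 - 10/3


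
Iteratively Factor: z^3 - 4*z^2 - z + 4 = (z - 4)*(z^2 - 1) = (z - 4)*(z - 1)*(z + 1)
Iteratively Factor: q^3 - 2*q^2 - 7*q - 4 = (q + 1)*(q^2 - 3*q - 4) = (q + 1)^2*(q - 4)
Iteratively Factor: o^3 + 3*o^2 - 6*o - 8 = (o + 4)*(o^2 - o - 2) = (o - 2)*(o + 4)*(o + 1)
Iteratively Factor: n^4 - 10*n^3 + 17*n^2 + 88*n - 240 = (n - 4)*(n^3 - 6*n^2 - 7*n + 60) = (n - 5)*(n - 4)*(n^2 - n - 12) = (n - 5)*(n - 4)*(n + 3)*(n - 4)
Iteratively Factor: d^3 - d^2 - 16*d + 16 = (d + 4)*(d^2 - 5*d + 4) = (d - 1)*(d + 4)*(d - 4)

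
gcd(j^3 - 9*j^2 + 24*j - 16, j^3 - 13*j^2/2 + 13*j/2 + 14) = j - 4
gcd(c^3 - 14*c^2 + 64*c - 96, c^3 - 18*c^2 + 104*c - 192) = c^2 - 10*c + 24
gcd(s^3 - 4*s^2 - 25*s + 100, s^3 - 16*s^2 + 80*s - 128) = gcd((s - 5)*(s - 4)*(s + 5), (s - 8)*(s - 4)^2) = s - 4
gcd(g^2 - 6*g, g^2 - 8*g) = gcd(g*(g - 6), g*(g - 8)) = g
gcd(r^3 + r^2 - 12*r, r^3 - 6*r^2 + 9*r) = r^2 - 3*r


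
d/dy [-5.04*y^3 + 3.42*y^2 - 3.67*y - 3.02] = -15.12*y^2 + 6.84*y - 3.67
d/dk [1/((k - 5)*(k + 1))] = 2*(2 - k)/(k^4 - 8*k^3 + 6*k^2 + 40*k + 25)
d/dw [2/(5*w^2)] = -4/(5*w^3)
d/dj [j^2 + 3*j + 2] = 2*j + 3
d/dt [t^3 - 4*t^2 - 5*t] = 3*t^2 - 8*t - 5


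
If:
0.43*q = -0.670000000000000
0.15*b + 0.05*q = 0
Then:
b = 0.52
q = -1.56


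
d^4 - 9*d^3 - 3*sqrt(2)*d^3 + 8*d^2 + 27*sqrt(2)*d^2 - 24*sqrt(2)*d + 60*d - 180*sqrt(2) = (d - 6)*(d - 5)*(d + 2)*(d - 3*sqrt(2))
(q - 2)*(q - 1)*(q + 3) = q^3 - 7*q + 6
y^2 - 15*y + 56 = (y - 8)*(y - 7)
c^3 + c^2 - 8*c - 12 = (c - 3)*(c + 2)^2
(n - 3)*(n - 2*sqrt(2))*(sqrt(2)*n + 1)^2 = 2*n^4 - 6*n^3 - 2*sqrt(2)*n^3 - 7*n^2 + 6*sqrt(2)*n^2 - 2*sqrt(2)*n + 21*n + 6*sqrt(2)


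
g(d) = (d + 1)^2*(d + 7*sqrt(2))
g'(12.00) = 738.39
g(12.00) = 3701.01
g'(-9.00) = 49.61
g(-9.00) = 57.57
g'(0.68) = 38.37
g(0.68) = 29.86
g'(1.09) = 50.30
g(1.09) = 48.00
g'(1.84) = 74.75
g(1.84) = 94.69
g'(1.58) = 65.89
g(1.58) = 76.41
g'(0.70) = 38.93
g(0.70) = 30.63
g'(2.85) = 112.99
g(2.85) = 188.98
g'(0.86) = 43.48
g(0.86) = 37.22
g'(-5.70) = -17.39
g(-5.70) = 92.77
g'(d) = (d + 1)^2 + (d + 7*sqrt(2))*(2*d + 2) = (d + 1)*(3*d + 1 + 14*sqrt(2))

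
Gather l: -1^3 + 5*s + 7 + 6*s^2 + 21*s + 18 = 6*s^2 + 26*s + 24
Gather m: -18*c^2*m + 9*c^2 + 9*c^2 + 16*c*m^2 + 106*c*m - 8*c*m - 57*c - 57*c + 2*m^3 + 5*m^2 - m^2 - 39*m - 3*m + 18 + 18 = 18*c^2 - 114*c + 2*m^3 + m^2*(16*c + 4) + m*(-18*c^2 + 98*c - 42) + 36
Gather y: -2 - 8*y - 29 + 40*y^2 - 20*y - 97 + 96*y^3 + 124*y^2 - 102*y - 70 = 96*y^3 + 164*y^2 - 130*y - 198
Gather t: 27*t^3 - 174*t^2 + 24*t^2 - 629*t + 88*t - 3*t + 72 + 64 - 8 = 27*t^3 - 150*t^2 - 544*t + 128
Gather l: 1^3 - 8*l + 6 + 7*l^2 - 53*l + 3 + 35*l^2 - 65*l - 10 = 42*l^2 - 126*l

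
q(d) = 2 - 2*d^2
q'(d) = -4*d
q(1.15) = -0.64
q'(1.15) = -4.60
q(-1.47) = -2.32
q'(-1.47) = 5.88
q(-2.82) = -13.90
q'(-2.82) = 11.28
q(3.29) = -19.65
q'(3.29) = -13.16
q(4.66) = -41.43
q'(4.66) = -18.64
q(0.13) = 1.97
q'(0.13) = -0.52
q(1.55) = -2.80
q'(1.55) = -6.20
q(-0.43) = 1.63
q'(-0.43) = 1.72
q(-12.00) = -286.00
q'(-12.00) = 48.00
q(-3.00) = -16.00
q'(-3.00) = 12.00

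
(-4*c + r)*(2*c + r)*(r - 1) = -8*c^2*r + 8*c^2 - 2*c*r^2 + 2*c*r + r^3 - r^2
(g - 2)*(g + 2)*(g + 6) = g^3 + 6*g^2 - 4*g - 24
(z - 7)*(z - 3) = z^2 - 10*z + 21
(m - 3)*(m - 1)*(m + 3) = m^3 - m^2 - 9*m + 9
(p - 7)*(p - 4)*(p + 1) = p^3 - 10*p^2 + 17*p + 28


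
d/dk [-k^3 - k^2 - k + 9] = -3*k^2 - 2*k - 1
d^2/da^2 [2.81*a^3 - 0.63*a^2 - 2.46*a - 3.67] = 16.86*a - 1.26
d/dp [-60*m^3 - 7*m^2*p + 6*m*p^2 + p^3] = -7*m^2 + 12*m*p + 3*p^2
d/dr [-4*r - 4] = -4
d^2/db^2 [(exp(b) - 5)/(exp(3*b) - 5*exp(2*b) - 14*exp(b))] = 2*(2*exp(5*b) - 30*exp(4*b) + 178*exp(3*b) - 215*exp(2*b) - 525*exp(b) - 490)*exp(-b)/(exp(6*b) - 15*exp(5*b) + 33*exp(4*b) + 295*exp(3*b) - 462*exp(2*b) - 2940*exp(b) - 2744)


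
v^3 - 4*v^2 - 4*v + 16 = (v - 4)*(v - 2)*(v + 2)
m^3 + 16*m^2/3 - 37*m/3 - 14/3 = (m - 2)*(m + 1/3)*(m + 7)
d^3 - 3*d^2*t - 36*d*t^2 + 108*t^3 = (d - 6*t)*(d - 3*t)*(d + 6*t)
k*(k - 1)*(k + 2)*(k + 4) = k^4 + 5*k^3 + 2*k^2 - 8*k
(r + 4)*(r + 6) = r^2 + 10*r + 24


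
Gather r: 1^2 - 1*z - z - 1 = -2*z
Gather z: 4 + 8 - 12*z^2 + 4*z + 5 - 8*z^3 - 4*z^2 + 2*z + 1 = -8*z^3 - 16*z^2 + 6*z + 18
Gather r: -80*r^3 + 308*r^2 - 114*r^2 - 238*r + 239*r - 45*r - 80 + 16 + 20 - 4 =-80*r^3 + 194*r^2 - 44*r - 48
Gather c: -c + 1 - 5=-c - 4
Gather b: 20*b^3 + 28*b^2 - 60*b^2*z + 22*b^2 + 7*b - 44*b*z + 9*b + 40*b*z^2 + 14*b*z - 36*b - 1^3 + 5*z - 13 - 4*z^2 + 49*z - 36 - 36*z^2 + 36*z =20*b^3 + b^2*(50 - 60*z) + b*(40*z^2 - 30*z - 20) - 40*z^2 + 90*z - 50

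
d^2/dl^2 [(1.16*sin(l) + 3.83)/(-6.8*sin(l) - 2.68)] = (155.95936*sin(l)^2 - 61.466336*sin(l) - 311.91872)/(314.432*sin(l)^3 + 371.7696*sin(l)^2 + 146.52096*sin(l) + 19.248832)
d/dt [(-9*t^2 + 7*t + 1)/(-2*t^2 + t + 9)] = (5*t^2 - 158*t + 62)/(4*t^4 - 4*t^3 - 35*t^2 + 18*t + 81)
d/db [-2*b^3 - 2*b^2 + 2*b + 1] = -6*b^2 - 4*b + 2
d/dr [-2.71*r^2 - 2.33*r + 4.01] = -5.42*r - 2.33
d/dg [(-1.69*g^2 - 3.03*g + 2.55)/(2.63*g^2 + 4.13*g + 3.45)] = (0.9892*g^2 - 25.074*g - 20.985)/(6.9169*g^4 + 21.7238*g^3 + 35.2039*g^2 + 28.497*g + 11.9025)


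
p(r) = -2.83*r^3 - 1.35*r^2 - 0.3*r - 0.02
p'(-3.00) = -68.61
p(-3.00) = 65.14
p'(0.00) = -0.30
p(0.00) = -0.02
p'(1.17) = -15.08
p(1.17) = -6.75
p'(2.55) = -62.39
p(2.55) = -56.49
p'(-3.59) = -100.03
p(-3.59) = 114.60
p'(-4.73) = -177.47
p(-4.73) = 270.68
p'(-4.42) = -154.23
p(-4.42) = 219.30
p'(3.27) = -99.91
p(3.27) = -114.39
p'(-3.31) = -84.38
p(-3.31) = 88.81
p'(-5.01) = -199.87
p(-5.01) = 323.47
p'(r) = -8.49*r^2 - 2.7*r - 0.3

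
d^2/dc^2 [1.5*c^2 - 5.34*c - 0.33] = 3.00000000000000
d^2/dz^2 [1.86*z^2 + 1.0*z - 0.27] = 3.72000000000000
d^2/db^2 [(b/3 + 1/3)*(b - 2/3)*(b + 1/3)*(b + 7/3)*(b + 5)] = 20*b^3/3 + 32*b^2 + 32*b + 188/81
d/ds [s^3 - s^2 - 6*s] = 3*s^2 - 2*s - 6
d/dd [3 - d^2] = -2*d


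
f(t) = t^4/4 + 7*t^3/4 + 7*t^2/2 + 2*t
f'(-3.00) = 1.25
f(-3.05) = -1.56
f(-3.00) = -1.50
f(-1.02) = 0.01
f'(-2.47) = 1.67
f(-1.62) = 0.23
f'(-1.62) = 0.19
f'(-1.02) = -0.74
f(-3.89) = -0.58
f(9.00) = 3217.50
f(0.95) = 6.76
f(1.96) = 34.23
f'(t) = t^3 + 21*t^2/4 + 7*t + 2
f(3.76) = 199.99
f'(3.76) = 155.70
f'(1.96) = 43.42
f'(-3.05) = 1.12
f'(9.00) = 1219.25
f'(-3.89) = -4.65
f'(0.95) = 14.25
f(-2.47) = -0.65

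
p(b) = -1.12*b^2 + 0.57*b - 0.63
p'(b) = 0.57 - 2.24*b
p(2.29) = -5.20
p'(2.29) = -4.56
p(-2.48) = -8.93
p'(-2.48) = 6.13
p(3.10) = -9.63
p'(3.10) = -6.37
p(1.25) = -1.67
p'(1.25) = -2.23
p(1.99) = -3.93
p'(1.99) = -3.89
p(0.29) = -0.56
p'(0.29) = -0.08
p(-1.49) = -3.97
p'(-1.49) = 3.91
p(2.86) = -8.16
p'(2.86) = -5.84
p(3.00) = -9.00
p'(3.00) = -6.15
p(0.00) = -0.63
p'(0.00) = 0.57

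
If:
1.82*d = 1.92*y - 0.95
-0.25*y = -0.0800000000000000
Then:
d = -0.18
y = 0.32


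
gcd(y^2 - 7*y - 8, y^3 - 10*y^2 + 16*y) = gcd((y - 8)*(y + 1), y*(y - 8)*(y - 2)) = y - 8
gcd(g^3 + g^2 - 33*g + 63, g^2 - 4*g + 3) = g - 3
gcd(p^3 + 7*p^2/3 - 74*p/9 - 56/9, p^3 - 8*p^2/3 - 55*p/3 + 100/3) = p + 4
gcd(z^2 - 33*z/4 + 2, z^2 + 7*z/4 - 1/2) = z - 1/4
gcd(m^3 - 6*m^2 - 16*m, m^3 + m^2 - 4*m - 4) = m + 2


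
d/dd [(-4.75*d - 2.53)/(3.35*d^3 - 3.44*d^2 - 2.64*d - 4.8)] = (31.825*d^3 + 9.0865*d^2 - 17.4064*d + 16.1208)/(11.2225*d^6 - 23.048*d^5 - 5.8544*d^4 - 13.9968*d^3 + 39.9936*d^2 + 25.344*d + 23.04)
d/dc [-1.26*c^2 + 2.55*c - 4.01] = 2.55 - 2.52*c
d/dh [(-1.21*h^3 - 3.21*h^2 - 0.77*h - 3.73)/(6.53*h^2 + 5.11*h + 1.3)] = (-7.9013*h^4 - 12.3662*h^3 - 16.094*h^2 + 40.3678*h + 18.0593)/(42.6409*h^4 + 66.7366*h^3 + 43.0901*h^2 + 13.286*h + 1.69)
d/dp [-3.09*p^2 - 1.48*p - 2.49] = -6.18*p - 1.48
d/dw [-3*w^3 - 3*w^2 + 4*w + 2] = -9*w^2 - 6*w + 4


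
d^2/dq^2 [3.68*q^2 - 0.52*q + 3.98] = 7.36000000000000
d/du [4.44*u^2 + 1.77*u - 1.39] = 8.88*u + 1.77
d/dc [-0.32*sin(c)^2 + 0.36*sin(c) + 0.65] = (0.36 - 0.64*sin(c))*cos(c)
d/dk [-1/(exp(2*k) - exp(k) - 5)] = (2*exp(k) - 1)*exp(k)/(-exp(2*k) + exp(k) + 5)^2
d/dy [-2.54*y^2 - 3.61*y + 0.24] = -5.08*y - 3.61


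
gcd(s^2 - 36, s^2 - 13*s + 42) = s - 6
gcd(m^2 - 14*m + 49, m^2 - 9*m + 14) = m - 7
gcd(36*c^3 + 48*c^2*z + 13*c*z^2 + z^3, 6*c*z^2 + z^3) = 6*c + z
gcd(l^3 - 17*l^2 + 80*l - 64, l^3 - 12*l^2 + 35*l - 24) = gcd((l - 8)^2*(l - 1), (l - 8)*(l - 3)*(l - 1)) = l^2 - 9*l + 8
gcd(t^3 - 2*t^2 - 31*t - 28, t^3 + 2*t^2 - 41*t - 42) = t + 1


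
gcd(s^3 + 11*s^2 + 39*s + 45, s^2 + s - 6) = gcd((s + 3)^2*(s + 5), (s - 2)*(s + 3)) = s + 3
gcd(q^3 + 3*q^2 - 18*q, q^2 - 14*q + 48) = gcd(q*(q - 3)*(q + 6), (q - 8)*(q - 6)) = 1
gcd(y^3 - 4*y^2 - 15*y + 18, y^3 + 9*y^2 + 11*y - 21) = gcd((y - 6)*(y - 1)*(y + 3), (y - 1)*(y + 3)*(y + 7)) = y^2 + 2*y - 3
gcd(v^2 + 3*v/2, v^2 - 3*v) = v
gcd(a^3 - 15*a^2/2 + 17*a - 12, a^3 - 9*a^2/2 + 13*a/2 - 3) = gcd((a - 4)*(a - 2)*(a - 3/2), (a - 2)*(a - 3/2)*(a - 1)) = a^2 - 7*a/2 + 3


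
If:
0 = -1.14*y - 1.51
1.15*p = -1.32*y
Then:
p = 1.52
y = -1.32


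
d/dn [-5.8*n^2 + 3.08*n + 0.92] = 3.08 - 11.6*n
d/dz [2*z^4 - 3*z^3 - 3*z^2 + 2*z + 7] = 8*z^3 - 9*z^2 - 6*z + 2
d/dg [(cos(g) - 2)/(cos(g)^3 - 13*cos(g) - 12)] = (3*cos(g)/2 - 3*cos(2*g) + cos(3*g)/2 + 35)*sin(g)/(-cos(g)^3 + 13*cos(g) + 12)^2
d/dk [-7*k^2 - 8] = -14*k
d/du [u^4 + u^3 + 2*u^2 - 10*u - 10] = 4*u^3 + 3*u^2 + 4*u - 10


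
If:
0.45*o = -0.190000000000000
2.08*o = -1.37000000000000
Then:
No Solution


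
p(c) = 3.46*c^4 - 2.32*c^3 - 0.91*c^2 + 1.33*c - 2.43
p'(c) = 13.84*c^3 - 6.96*c^2 - 1.82*c + 1.33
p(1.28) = 2.20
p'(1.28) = 16.62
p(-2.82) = 257.42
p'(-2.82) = -359.26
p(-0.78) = -1.64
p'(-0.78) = -8.05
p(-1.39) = 13.11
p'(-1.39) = -46.76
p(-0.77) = -1.72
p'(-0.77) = -7.71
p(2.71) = 134.94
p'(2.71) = 220.73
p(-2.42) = 140.57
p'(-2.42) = -231.17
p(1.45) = 5.81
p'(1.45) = 26.25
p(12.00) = 67620.09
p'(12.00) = 22892.77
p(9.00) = 20945.61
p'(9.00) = 9510.55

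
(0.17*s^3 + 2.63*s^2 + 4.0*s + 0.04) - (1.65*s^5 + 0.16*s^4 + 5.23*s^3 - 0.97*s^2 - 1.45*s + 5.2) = -1.65*s^5 - 0.16*s^4 - 5.06*s^3 + 3.6*s^2 + 5.45*s - 5.16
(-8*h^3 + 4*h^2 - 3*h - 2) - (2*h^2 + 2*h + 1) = -8*h^3 + 2*h^2 - 5*h - 3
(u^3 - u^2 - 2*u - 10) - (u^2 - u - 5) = u^3 - 2*u^2 - u - 5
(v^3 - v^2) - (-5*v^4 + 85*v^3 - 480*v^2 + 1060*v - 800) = 5*v^4 - 84*v^3 + 479*v^2 - 1060*v + 800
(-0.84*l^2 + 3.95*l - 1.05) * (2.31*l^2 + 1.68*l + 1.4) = -1.9404*l^4 + 7.7133*l^3 + 3.0345*l^2 + 3.766*l - 1.47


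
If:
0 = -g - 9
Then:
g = -9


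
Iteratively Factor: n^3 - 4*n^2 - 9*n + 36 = (n - 3)*(n^2 - n - 12) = (n - 3)*(n + 3)*(n - 4)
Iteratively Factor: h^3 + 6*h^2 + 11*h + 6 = (h + 2)*(h^2 + 4*h + 3) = (h + 1)*(h + 2)*(h + 3)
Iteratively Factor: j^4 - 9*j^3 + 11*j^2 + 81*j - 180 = (j + 3)*(j^3 - 12*j^2 + 47*j - 60) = (j - 4)*(j + 3)*(j^2 - 8*j + 15) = (j - 5)*(j - 4)*(j + 3)*(j - 3)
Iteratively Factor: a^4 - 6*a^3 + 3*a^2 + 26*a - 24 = (a - 4)*(a^3 - 2*a^2 - 5*a + 6) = (a - 4)*(a - 3)*(a^2 + a - 2) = (a - 4)*(a - 3)*(a - 1)*(a + 2)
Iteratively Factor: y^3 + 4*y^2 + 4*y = (y + 2)*(y^2 + 2*y) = y*(y + 2)*(y + 2)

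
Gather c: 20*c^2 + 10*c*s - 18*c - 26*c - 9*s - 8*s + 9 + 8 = 20*c^2 + c*(10*s - 44) - 17*s + 17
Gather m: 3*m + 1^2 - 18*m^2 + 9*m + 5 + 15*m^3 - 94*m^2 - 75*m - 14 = 15*m^3 - 112*m^2 - 63*m - 8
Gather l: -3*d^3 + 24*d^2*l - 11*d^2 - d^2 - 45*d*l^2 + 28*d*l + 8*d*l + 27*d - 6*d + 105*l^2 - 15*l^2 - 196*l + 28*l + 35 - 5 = -3*d^3 - 12*d^2 + 21*d + l^2*(90 - 45*d) + l*(24*d^2 + 36*d - 168) + 30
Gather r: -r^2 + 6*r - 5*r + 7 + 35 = -r^2 + r + 42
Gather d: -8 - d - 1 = -d - 9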